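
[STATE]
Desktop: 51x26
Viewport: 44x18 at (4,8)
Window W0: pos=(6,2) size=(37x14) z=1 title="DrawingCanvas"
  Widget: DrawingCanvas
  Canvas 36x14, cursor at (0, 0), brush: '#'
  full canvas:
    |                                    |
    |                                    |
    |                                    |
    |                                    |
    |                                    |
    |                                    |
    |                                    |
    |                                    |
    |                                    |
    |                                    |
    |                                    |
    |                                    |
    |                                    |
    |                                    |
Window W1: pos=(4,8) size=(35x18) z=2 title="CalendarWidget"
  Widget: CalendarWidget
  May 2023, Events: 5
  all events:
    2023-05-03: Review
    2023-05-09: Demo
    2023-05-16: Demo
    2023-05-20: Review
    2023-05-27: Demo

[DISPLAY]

┏━━━━━━━━━━━━━━━━━━━━━━━━━━━━━━━━━┓   ┃     
┃ CalendarWidget                  ┃   ┃     
┠─────────────────────────────────┨   ┃     
┃             May 2023            ┃   ┃     
┃Mo Tu We Th Fr Sa Su             ┃   ┃     
┃ 1  2  3*  4  5  6  7            ┃   ┃     
┃ 8  9* 10 11 12 13 14            ┃   ┃     
┃15 16* 17 18 19 20* 21           ┃━━━┛     
┃22 23 24 25 26 27* 28            ┃         
┃29 30 31                         ┃         
┃                                 ┃         
┃                                 ┃         
┃                                 ┃         
┃                                 ┃         
┃                                 ┃         
┃                                 ┃         
┃                                 ┃         
┗━━━━━━━━━━━━━━━━━━━━━━━━━━━━━━━━━┛         


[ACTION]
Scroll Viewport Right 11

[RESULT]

━━━━━━━━━━━━━━━━━━━━━━━━━━━━━━━┓   ┃        
alendarWidget                  ┃   ┃        
───────────────────────────────┨   ┃        
           May 2023            ┃   ┃        
 Tu We Th Fr Sa Su             ┃   ┃        
  2  3*  4  5  6  7            ┃   ┃        
  9* 10 11 12 13 14            ┃   ┃        
 16* 17 18 19 20* 21           ┃━━━┛        
 23 24 25 26 27* 28            ┃            
 30 31                         ┃            
                               ┃            
                               ┃            
                               ┃            
                               ┃            
                               ┃            
                               ┃            
                               ┃            
━━━━━━━━━━━━━━━━━━━━━━━━━━━━━━━┛            


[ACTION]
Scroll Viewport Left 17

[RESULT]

    ┏━━━━━━━━━━━━━━━━━━━━━━━━━━━━━━━━━┓   ┃ 
    ┃ CalendarWidget                  ┃   ┃ 
    ┠─────────────────────────────────┨   ┃ 
    ┃             May 2023            ┃   ┃ 
    ┃Mo Tu We Th Fr Sa Su             ┃   ┃ 
    ┃ 1  2  3*  4  5  6  7            ┃   ┃ 
    ┃ 8  9* 10 11 12 13 14            ┃   ┃ 
    ┃15 16* 17 18 19 20* 21           ┃━━━┛ 
    ┃22 23 24 25 26 27* 28            ┃     
    ┃29 30 31                         ┃     
    ┃                                 ┃     
    ┃                                 ┃     
    ┃                                 ┃     
    ┃                                 ┃     
    ┃                                 ┃     
    ┃                                 ┃     
    ┃                                 ┃     
    ┗━━━━━━━━━━━━━━━━━━━━━━━━━━━━━━━━━┛     


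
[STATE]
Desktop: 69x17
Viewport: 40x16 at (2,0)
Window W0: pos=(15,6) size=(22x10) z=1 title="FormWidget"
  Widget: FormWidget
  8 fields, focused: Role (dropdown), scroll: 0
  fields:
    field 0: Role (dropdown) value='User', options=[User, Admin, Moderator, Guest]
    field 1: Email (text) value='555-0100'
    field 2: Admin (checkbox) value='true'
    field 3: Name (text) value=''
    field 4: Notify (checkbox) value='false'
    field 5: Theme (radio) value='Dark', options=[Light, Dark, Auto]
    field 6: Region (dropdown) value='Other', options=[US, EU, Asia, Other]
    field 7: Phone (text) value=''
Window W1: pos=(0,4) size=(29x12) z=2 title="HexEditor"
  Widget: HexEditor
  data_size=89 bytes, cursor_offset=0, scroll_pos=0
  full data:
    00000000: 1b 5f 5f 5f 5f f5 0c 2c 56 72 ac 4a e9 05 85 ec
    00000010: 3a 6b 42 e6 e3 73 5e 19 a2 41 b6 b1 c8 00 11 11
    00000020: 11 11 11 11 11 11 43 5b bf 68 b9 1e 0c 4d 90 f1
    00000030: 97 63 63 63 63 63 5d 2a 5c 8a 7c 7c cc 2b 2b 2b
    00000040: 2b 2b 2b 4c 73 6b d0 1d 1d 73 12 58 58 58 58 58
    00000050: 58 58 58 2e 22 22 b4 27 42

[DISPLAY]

                                        
                                        
                                        
                                        
━━━━━━━━━━━━━━━━━━━━━━━━━━┓             
HexEditor                 ┃             
──────────────────────────┨━━━━━━━┓     
0000000  1B 5f 5f 5f 5f f5┃       ┃     
0000010  3a 6b 42 e6 e3 73┃───────┨     
0000020  11 11 11 11 11 11┃ [Use▼]┃     
0000030  97 63 63 63 63 63┃ [555-]┃     
0000040  2b 2b 2b 4c 73 6b┃ [x]   ┃     
0000050  58 58 58 2e 22 22┃ [    ]┃     
                          ┃ [ ]   ┃     
                          ┃ ( ) Li┃     
━━━━━━━━━━━━━━━━━━━━━━━━━━┛━━━━━━━┛     


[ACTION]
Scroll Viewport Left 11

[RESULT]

                                        
                                        
                                        
                                        
┏━━━━━━━━━━━━━━━━━━━━━━━━━━━┓           
┃ HexEditor                 ┃           
┠───────────────────────────┨━━━━━━━┓   
┃00000000  1B 5f 5f 5f 5f f5┃       ┃   
┃00000010  3a 6b 42 e6 e3 73┃───────┨   
┃00000020  11 11 11 11 11 11┃ [Use▼]┃   
┃00000030  97 63 63 63 63 63┃ [555-]┃   
┃00000040  2b 2b 2b 4c 73 6b┃ [x]   ┃   
┃00000050  58 58 58 2e 22 22┃ [    ]┃   
┃                           ┃ [ ]   ┃   
┃                           ┃ ( ) Li┃   
┗━━━━━━━━━━━━━━━━━━━━━━━━━━━┛━━━━━━━┛   


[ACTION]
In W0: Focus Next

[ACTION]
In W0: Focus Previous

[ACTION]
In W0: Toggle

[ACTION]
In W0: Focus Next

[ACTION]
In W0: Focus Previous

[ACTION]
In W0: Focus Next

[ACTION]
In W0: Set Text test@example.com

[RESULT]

                                        
                                        
                                        
                                        
┏━━━━━━━━━━━━━━━━━━━━━━━━━━━┓           
┃ HexEditor                 ┃           
┠───────────────────────────┨━━━━━━━┓   
┃00000000  1B 5f 5f 5f 5f f5┃       ┃   
┃00000010  3a 6b 42 e6 e3 73┃───────┨   
┃00000020  11 11 11 11 11 11┃ [Use▼]┃   
┃00000030  97 63 63 63 63 63┃ [test]┃   
┃00000040  2b 2b 2b 4c 73 6b┃ [x]   ┃   
┃00000050  58 58 58 2e 22 22┃ [    ]┃   
┃                           ┃ [ ]   ┃   
┃                           ┃ ( ) Li┃   
┗━━━━━━━━━━━━━━━━━━━━━━━━━━━┛━━━━━━━┛   


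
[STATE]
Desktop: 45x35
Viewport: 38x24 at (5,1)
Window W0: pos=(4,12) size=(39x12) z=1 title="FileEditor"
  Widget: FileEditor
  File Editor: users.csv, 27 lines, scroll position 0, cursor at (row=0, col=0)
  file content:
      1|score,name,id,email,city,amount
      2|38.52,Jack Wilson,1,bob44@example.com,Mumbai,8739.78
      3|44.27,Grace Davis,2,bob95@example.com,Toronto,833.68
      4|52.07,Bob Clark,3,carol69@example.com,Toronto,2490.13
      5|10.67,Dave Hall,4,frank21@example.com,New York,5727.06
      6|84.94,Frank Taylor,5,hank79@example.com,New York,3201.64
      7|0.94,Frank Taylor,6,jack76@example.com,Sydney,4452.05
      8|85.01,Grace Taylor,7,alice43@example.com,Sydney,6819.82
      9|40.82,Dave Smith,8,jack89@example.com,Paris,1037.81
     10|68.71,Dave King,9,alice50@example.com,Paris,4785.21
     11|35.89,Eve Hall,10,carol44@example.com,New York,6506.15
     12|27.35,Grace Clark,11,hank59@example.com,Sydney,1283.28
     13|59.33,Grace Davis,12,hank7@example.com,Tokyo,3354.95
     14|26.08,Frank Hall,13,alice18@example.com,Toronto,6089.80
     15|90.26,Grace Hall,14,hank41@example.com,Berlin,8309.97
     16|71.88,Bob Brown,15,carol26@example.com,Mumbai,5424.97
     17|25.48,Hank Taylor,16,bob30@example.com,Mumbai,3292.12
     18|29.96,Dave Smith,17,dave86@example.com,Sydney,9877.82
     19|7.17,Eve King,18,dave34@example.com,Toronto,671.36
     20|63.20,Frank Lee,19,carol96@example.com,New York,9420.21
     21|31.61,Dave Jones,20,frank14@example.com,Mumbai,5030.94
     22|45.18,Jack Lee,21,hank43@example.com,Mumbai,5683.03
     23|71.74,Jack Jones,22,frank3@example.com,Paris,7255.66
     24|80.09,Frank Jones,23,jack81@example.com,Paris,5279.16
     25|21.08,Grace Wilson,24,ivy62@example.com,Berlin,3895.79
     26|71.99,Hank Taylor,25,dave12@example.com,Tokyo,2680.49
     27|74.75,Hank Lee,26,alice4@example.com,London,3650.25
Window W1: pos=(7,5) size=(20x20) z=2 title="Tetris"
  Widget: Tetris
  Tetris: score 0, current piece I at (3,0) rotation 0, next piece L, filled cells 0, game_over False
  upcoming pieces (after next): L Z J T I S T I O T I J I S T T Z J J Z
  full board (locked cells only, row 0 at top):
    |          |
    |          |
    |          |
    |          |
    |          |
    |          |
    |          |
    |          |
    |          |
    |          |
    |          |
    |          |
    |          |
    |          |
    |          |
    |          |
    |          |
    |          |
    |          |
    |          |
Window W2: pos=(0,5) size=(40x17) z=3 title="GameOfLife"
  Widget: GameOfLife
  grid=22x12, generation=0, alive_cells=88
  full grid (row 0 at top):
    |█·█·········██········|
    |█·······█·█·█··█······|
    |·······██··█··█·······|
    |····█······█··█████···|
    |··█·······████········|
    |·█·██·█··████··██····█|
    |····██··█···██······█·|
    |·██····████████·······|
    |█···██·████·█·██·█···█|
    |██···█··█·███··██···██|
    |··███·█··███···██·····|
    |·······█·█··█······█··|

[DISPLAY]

                                      
                                      
                                      
                                      
━━━━━━━━━━━━━━━━━━━━━━━━━━━━━━━━━━┓   
eOfLife                           ┃   
──────────────────────────────────┨   
 0                                ┃   
········██········                ┃   
····█·█·█··█······                ┃   
···██··█··█·······                ┃   
█······█··█████···                ┃━━┓
······████········                ┃  ┃
█·█··████··██····█                ┃──┨
██··█···██······█·                ┃ ▲┃
···████████·······                ┃o█┃
██·████·█·██·█···█                ┃o░┃
·█··█·███··██···██                ┃o░┃
█·█··███···██·····                ┃o░┃
···█·█··█······█··                ┃.░┃
━━━━━━━━━━━━━━━━━━━━━━━━━━━━━━━━━━┛c░┃
85┃                  ┃lice43@example▼┃
━━┃                  ┃━━━━━━━━━━━━━━━┛
  ┗━━━━━━━━━━━━━━━━━━┛                


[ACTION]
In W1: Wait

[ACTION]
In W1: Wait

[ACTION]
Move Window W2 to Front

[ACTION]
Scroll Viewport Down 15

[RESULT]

···██··█··█·······                ┃   
█······█··█████···                ┃━━┓
······████········                ┃  ┃
█·█··████··██····█                ┃──┨
██··█···██······█·                ┃ ▲┃
···████████·······                ┃o█┃
██·████·█·██·█···█                ┃o░┃
·█··█·███··██···██                ┃o░┃
█·█··███···██·····                ┃o░┃
···█·█··█······█··                ┃.░┃
━━━━━━━━━━━━━━━━━━━━━━━━━━━━━━━━━━┛c░┃
85┃                  ┃lice43@example▼┃
━━┃                  ┃━━━━━━━━━━━━━━━┛
  ┗━━━━━━━━━━━━━━━━━━┛                
                                      
                                      
                                      
                                      
                                      
                                      
                                      
                                      
                                      
                                      


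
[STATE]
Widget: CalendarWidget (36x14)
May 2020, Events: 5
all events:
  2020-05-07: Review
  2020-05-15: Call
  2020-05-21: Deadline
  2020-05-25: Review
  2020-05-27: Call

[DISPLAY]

              May 2020              
Mo Tu We Th Fr Sa Su                
             1  2  3                
 4  5  6  7*  8  9 10               
11 12 13 14 15* 16 17               
18 19 20 21* 22 23 24               
25* 26 27* 28 29 30 31              
                                    
                                    
                                    
                                    
                                    
                                    
                                    


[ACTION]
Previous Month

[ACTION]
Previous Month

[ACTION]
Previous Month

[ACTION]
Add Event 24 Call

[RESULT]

           February 2020            
Mo Tu We Th Fr Sa Su                
                1  2                
 3  4  5  6  7  8  9                
10 11 12 13 14 15 16                
17 18 19 20 21 22 23                
24* 25 26 27 28 29                  
                                    
                                    
                                    
                                    
                                    
                                    
                                    


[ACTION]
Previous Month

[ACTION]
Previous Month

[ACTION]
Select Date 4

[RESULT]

           December 2019            
Mo Tu We Th Fr Sa Su                
                   1                
 2  3 [ 4]  5  6  7  8              
 9 10 11 12 13 14 15                
16 17 18 19 20 21 22                
23 24 25 26 27 28 29                
30 31                               
                                    
                                    
                                    
                                    
                                    
                                    


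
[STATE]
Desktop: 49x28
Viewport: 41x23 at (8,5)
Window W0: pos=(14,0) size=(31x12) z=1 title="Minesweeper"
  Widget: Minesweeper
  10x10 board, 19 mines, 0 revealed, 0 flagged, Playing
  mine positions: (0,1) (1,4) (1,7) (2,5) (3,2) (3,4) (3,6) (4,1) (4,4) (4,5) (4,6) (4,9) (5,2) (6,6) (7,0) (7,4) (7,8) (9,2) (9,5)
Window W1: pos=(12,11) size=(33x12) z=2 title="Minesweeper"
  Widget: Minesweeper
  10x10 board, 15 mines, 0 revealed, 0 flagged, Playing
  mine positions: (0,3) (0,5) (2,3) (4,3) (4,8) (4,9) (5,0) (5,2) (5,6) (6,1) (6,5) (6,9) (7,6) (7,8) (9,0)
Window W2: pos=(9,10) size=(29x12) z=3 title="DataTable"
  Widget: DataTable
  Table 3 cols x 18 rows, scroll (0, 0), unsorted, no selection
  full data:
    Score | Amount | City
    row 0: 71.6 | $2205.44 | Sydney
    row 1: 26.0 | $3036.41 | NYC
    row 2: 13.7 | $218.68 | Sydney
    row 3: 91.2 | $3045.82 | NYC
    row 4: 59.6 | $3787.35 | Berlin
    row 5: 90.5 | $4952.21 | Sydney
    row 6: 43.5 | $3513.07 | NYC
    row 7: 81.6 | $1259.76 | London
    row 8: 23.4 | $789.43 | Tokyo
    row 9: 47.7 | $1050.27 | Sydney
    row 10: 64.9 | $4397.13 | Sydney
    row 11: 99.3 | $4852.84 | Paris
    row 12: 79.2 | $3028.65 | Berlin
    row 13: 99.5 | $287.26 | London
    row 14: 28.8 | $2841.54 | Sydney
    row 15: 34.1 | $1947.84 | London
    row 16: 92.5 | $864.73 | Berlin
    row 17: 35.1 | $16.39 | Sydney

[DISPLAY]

      ┃■■■■■■■■■■                   ┃    
      ┃■■■■■■■■■■                   ┃    
      ┃■■■■■■■■■■                   ┃    
      ┃■■■■■■■■■■                   ┃    
      ┃■■■■■■■■■■                   ┃    
 ┏━━━━━━━━━━━━━━━━━━━━━━━━━━━┓      ┃    
 ┃ DataTable                 ┃━━━━━━┓    
 ┠───────────────────────────┨      ┃    
 ┃Score│Amount  │City        ┃──────┨    
 ┃─────┼────────┼──────      ┃      ┃    
 ┃71.6 │$2205.44│Sydney      ┃      ┃    
 ┃26.0 │$3036.41│NYC         ┃      ┃    
 ┃13.7 │$218.68 │Sydney      ┃      ┃    
 ┃91.2 │$3045.82│NYC         ┃      ┃    
 ┃59.6 │$3787.35│Berlin      ┃      ┃    
 ┃90.5 │$4952.21│Sydney      ┃      ┃    
 ┗━━━━━━━━━━━━━━━━━━━━━━━━━━━┛      ┃    
    ┗━━━━━━━━━━━━━━━━━━━━━━━━━━━━━━━┛    
                                         
                                         
                                         
                                         
                                         


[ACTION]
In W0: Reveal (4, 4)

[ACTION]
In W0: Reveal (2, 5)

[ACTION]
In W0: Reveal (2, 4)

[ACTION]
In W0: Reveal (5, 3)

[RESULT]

      ┃■■■■■✹■■■■                   ┃    
      ┃■■✹■✹■✹■■■                   ┃    
      ┃■✹■■✹✹✹■■✹                   ┃    
      ┃■■✹■■■■■■■                   ┃    
      ┃■■■■■■✹■■■                   ┃    
 ┏━━━━━━━━━━━━━━━━━━━━━━━━━━━┓      ┃    
 ┃ DataTable                 ┃━━━━━━┓    
 ┠───────────────────────────┨      ┃    
 ┃Score│Amount  │City        ┃──────┨    
 ┃─────┼────────┼──────      ┃      ┃    
 ┃71.6 │$2205.44│Sydney      ┃      ┃    
 ┃26.0 │$3036.41│NYC         ┃      ┃    
 ┃13.7 │$218.68 │Sydney      ┃      ┃    
 ┃91.2 │$3045.82│NYC         ┃      ┃    
 ┃59.6 │$3787.35│Berlin      ┃      ┃    
 ┃90.5 │$4952.21│Sydney      ┃      ┃    
 ┗━━━━━━━━━━━━━━━━━━━━━━━━━━━┛      ┃    
    ┗━━━━━━━━━━━━━━━━━━━━━━━━━━━━━━━┛    
                                         
                                         
                                         
                                         
                                         


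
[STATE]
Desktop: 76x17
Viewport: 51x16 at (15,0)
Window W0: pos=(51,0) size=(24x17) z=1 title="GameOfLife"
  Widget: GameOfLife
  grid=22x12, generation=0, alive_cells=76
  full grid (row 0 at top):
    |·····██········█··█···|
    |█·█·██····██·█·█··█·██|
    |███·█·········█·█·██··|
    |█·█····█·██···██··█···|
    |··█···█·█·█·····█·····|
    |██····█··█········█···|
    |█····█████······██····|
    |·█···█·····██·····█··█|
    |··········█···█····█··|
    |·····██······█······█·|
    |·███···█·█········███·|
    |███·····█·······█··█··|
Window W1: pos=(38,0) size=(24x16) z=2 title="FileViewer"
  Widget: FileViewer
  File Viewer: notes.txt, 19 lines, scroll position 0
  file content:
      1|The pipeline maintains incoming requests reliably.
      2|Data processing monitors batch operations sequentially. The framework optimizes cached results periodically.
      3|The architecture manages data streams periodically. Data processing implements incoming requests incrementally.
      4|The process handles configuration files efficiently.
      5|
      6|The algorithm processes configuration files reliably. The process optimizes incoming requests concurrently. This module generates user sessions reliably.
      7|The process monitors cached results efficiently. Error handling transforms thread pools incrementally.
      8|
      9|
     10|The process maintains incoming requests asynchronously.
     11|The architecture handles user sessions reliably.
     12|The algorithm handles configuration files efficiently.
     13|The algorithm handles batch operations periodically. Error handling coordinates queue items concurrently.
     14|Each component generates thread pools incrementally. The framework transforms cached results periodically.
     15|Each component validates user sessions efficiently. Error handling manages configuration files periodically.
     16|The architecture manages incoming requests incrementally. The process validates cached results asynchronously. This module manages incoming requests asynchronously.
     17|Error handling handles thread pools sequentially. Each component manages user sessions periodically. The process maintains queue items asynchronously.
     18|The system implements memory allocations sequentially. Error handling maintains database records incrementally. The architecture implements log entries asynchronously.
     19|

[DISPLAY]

                       ┏━━━━━━━━━━━━━━━━━━━━━━┓━━━━
                       ┃ FileViewer           ┃e   
                       ┠──────────────────────┨────
                       ┃The pipeline maintain▲┃    
                       ┃Data processing monit█┃····
                       ┃The architecture mana░┃██·█
                       ┃The process handles c░┃····
                       ┃                     ░┃█···
                       ┃The algorithm process░┃█···
                       ┃The process monitors ░┃····
                       ┃                     ░┃····
                       ┃                     ░┃·██·
                       ┃The process maintains░┃█···
                       ┃The architecture hand░┃···█
                       ┃The algorithm handles▼┃····
                       ┗━━━━━━━━━━━━━━━━━━━━━━┛····


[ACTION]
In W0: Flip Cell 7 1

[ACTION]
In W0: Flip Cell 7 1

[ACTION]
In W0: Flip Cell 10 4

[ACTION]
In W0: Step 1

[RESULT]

                       ┏━━━━━━━━━━━━━━━━━━━━━━┓━━━━
                       ┃ FileViewer           ┃e   
                       ┠──────────────────────┨────
                       ┃The pipeline maintain▲┃    
                       ┃Data processing monit█┃····
                       ┃The architecture mana░┃····
                       ┃The process handles c░┃·█·█
                       ┃                     ░┃█···
                       ┃The algorithm process░┃█···
                       ┃The process monitors ░┃█···
                       ┃                     ░┃█···
                       ┃                     ░┃██··
                       ┃The process maintains░┃·███
                       ┃The architecture hand░┃····
                       ┃The algorithm handles▼┃····
                       ┗━━━━━━━━━━━━━━━━━━━━━━┛····


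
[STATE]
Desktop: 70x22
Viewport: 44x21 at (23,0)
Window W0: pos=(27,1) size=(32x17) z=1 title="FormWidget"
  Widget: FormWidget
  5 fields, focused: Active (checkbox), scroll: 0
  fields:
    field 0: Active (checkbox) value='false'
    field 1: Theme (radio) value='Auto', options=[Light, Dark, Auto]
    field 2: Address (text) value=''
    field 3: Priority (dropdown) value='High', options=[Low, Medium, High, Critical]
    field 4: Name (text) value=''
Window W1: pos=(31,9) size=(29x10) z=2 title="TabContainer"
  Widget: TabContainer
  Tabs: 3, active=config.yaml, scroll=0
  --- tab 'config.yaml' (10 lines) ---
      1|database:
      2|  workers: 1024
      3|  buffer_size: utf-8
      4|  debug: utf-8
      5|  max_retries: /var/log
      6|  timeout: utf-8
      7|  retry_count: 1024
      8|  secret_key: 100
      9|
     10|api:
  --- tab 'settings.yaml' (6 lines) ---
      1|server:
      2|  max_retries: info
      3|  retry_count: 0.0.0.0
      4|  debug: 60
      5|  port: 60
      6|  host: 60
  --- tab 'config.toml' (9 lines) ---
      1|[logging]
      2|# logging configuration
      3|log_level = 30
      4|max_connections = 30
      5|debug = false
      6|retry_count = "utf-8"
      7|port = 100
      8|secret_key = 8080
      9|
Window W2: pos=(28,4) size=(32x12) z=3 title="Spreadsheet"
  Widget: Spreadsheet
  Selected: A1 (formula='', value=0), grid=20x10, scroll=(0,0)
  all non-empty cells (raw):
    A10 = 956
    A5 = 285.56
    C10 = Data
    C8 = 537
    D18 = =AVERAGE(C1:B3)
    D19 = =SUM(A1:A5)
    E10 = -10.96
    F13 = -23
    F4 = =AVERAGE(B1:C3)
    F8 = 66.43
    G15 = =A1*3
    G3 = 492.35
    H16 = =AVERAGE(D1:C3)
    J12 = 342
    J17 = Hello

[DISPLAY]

                                            
    ┏━━━━━━━━━━━━━━━━━━━━━━━━━━━━━━┓        
    ┃ FormWidget                   ┃        
    ┠──────────────────────────────┨        
    ┃┏━━━━━━━━━━━━━━━━━━━━━━━━━━━━━━┓       
    ┃┃ Spreadsheet                  ┃       
    ┃┠──────────────────────────────┨       
    ┃┃A1:                           ┃       
    ┃┃       A       B       C      ┃       
    ┃┃------------------------------┃       
    ┃┃  1      [0]       0       0  ┃       
    ┃┃  2        0       0       0  ┃       
    ┃┃  3        0       0       0  ┃       
    ┃┃  4        0       0       0  ┃       
    ┃┃  5   285.56       0       0  ┃       
    ┃┗━━━━━━━━━━━━━━━━━━━━━━━━━━━━━━┛       
    ┃   ┃  buffer_size: utf-8       ┃       
    ┗━━━┃  debug: utf-8             ┃       
        ┗━━━━━━━━━━━━━━━━━━━━━━━━━━━┛       
                                            
                                            


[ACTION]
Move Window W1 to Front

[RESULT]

                                            
    ┏━━━━━━━━━━━━━━━━━━━━━━━━━━━━━━┓        
    ┃ FormWidget                   ┃        
    ┠──────────────────────────────┨        
    ┃┏━━━━━━━━━━━━━━━━━━━━━━━━━━━━━━┓       
    ┃┃ Spreadsheet                  ┃       
    ┃┠──────────────────────────────┨       
    ┃┃A1:                           ┃       
    ┃┃       A       B       C      ┃       
    ┃┃--┏━━━━━━━━━━━━━━━━━━━━━━━━━━━┓       
    ┃┃  ┃ TabContainer              ┃       
    ┃┃  ┠───────────────────────────┨       
    ┃┃  ┃[config.yaml]│ settings.yam┃       
    ┃┃  ┃───────────────────────────┃       
    ┃┃  ┃database:                  ┃       
    ┃┗━━┃  workers: 1024            ┃       
    ┃   ┃  buffer_size: utf-8       ┃       
    ┗━━━┃  debug: utf-8             ┃       
        ┗━━━━━━━━━━━━━━━━━━━━━━━━━━━┛       
                                            
                                            


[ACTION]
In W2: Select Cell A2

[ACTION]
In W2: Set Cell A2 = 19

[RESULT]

                                            
    ┏━━━━━━━━━━━━━━━━━━━━━━━━━━━━━━┓        
    ┃ FormWidget                   ┃        
    ┠──────────────────────────────┨        
    ┃┏━━━━━━━━━━━━━━━━━━━━━━━━━━━━━━┓       
    ┃┃ Spreadsheet                  ┃       
    ┃┠──────────────────────────────┨       
    ┃┃A2: 19                        ┃       
    ┃┃       A       B       C      ┃       
    ┃┃--┏━━━━━━━━━━━━━━━━━━━━━━━━━━━┓       
    ┃┃  ┃ TabContainer              ┃       
    ┃┃  ┠───────────────────────────┨       
    ┃┃  ┃[config.yaml]│ settings.yam┃       
    ┃┃  ┃───────────────────────────┃       
    ┃┃  ┃database:                  ┃       
    ┃┗━━┃  workers: 1024            ┃       
    ┃   ┃  buffer_size: utf-8       ┃       
    ┗━━━┃  debug: utf-8             ┃       
        ┗━━━━━━━━━━━━━━━━━━━━━━━━━━━┛       
                                            
                                            


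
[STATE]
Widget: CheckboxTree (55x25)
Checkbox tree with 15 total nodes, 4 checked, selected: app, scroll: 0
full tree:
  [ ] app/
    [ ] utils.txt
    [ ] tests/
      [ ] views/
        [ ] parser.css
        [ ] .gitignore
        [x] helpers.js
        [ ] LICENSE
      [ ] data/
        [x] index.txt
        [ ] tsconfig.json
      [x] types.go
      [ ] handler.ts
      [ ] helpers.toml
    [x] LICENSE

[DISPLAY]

>[-] app/                                              
   [ ] utils.txt                                       
   [-] tests/                                          
     [-] views/                                        
       [ ] parser.css                                  
       [ ] .gitignore                                  
       [x] helpers.js                                  
       [ ] LICENSE                                     
     [-] data/                                         
       [x] index.txt                                   
       [ ] tsconfig.json                               
     [x] types.go                                      
     [ ] handler.ts                                    
     [ ] helpers.toml                                  
   [x] LICENSE                                         
                                                       
                                                       
                                                       
                                                       
                                                       
                                                       
                                                       
                                                       
                                                       
                                                       


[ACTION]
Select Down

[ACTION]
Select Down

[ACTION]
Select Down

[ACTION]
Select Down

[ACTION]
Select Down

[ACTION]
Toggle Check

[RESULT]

 [-] app/                                              
   [ ] utils.txt                                       
   [-] tests/                                          
     [-] views/                                        
       [ ] parser.css                                  
>      [x] .gitignore                                  
       [x] helpers.js                                  
       [ ] LICENSE                                     
     [-] data/                                         
       [x] index.txt                                   
       [ ] tsconfig.json                               
     [x] types.go                                      
     [ ] handler.ts                                    
     [ ] helpers.toml                                  
   [x] LICENSE                                         
                                                       
                                                       
                                                       
                                                       
                                                       
                                                       
                                                       
                                                       
                                                       
                                                       


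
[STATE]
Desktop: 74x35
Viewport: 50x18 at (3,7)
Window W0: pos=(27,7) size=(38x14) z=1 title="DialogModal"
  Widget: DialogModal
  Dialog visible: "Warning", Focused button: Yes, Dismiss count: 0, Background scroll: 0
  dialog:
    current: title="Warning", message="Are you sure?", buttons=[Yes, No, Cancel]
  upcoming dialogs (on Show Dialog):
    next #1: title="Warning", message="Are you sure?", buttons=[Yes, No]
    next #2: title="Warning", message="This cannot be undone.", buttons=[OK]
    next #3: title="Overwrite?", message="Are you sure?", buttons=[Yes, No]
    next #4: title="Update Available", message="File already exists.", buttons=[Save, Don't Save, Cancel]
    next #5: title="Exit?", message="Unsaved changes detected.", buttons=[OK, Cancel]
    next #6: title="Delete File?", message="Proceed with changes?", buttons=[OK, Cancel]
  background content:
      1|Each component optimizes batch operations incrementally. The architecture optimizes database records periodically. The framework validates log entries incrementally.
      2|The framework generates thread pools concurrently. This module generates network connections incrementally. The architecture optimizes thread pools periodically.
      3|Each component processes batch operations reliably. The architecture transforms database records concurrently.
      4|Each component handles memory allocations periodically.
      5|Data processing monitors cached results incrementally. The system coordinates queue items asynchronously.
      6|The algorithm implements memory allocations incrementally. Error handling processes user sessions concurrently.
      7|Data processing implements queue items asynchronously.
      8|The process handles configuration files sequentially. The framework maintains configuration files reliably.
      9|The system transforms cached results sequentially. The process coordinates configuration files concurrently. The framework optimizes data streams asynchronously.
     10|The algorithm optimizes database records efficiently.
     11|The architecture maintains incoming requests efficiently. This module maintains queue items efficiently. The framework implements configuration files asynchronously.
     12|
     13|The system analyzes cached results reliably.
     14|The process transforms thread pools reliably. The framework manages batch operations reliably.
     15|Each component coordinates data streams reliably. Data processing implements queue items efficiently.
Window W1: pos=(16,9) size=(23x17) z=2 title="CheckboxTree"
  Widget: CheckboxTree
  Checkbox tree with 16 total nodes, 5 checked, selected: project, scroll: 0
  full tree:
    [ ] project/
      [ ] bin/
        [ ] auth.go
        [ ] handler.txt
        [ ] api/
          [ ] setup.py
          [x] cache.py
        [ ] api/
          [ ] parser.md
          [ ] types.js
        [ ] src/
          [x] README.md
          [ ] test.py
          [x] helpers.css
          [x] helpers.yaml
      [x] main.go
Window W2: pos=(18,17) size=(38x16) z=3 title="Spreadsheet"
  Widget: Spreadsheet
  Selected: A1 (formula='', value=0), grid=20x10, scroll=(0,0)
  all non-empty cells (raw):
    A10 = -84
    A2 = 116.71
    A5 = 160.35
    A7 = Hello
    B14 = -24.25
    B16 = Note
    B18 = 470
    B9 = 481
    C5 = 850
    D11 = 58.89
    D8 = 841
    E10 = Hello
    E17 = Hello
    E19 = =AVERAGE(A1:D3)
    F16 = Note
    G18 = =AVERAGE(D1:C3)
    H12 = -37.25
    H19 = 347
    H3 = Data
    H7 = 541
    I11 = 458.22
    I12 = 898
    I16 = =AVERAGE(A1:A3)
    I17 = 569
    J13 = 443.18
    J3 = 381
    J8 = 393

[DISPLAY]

                        ┏━━━━━━━━━━━━━━━━━━━━━━━━━
                        ┃ DialogModal             
             ┏━━━━━━━━━━━━━━━━━━━━━┓──────────────
             ┃ CheckboxTree        ┃ent optimizes 
             ┠─────────────────────┨rk generates t
             ┃>[-] project/        ┃──────────────
             ┃   [-] bin/          ┃   Warning    
             ┃     [ ] auth.go     ┃Are you sure? 
             ┃     [ ] handler.txt ┃s]  No   Cance
             ┃     [-] api/        ┃──────────────
             ┃ ┏━━━━━━━━━━━━━━━━━━━━━━━━━━━━━━━━━━
             ┃ ┃ Spreadsheet                      
             ┃ ┠──────────────────────────────────
             ┃ ┃A1:                               
             ┃ ┃       A       B       C       D  
             ┃ ┃----------------------------------
             ┃ ┃  1      [0]       0       0      
             ┃ ┃  2   116.71       0       0      


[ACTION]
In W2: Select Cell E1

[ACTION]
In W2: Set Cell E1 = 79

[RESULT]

                        ┏━━━━━━━━━━━━━━━━━━━━━━━━━
                        ┃ DialogModal             
             ┏━━━━━━━━━━━━━━━━━━━━━┓──────────────
             ┃ CheckboxTree        ┃ent optimizes 
             ┠─────────────────────┨rk generates t
             ┃>[-] project/        ┃──────────────
             ┃   [-] bin/          ┃   Warning    
             ┃     [ ] auth.go     ┃Are you sure? 
             ┃     [ ] handler.txt ┃s]  No   Cance
             ┃     [-] api/        ┃──────────────
             ┃ ┏━━━━━━━━━━━━━━━━━━━━━━━━━━━━━━━━━━
             ┃ ┃ Spreadsheet                      
             ┃ ┠──────────────────────────────────
             ┃ ┃E1: 79                            
             ┃ ┃       A       B       C       D  
             ┃ ┃----------------------------------
             ┃ ┃  1        0       0       0      
             ┃ ┃  2   116.71       0       0      


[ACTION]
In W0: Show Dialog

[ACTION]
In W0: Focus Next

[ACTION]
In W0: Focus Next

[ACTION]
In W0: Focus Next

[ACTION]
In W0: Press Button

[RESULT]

                        ┏━━━━━━━━━━━━━━━━━━━━━━━━━
                        ┃ DialogModal             
             ┏━━━━━━━━━━━━━━━━━━━━━┓──────────────
             ┃ CheckboxTree        ┃ent optimizes 
             ┠─────────────────────┨rk generates t
             ┃>[-] project/        ┃ent processes 
             ┃   [-] bin/          ┃ent handles me
             ┃     [ ] auth.go     ┃sing monitors 
             ┃     [ ] handler.txt ┃hm implements 
             ┃     [-] api/        ┃sing implement
             ┃ ┏━━━━━━━━━━━━━━━━━━━━━━━━━━━━━━━━━━
             ┃ ┃ Spreadsheet                      
             ┃ ┠──────────────────────────────────
             ┃ ┃E1: 79                            
             ┃ ┃       A       B       C       D  
             ┃ ┃----------------------------------
             ┃ ┃  1        0       0       0      
             ┃ ┃  2   116.71       0       0      
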